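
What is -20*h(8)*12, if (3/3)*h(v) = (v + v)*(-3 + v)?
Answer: -19200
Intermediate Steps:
h(v) = 2*v*(-3 + v) (h(v) = (v + v)*(-3 + v) = (2*v)*(-3 + v) = 2*v*(-3 + v))
-20*h(8)*12 = -40*8*(-3 + 8)*12 = -40*8*5*12 = -20*80*12 = -1600*12 = -19200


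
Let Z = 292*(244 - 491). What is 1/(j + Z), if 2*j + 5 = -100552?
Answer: -2/244805 ≈ -8.1698e-6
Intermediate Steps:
Z = -72124 (Z = 292*(-247) = -72124)
j = -100557/2 (j = -5/2 + (1/2)*(-100552) = -5/2 - 50276 = -100557/2 ≈ -50279.)
1/(j + Z) = 1/(-100557/2 - 72124) = 1/(-244805/2) = -2/244805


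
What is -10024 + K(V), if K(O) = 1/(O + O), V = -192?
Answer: -3849217/384 ≈ -10024.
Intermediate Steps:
K(O) = 1/(2*O)
-10024 + K(V) = -10024 + (1/2)/(-192) = -10024 + (1/2)*(-1/192) = -10024 - 1/384 = -3849217/384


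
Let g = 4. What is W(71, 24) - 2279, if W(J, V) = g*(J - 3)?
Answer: -2007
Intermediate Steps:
W(J, V) = -12 + 4*J (W(J, V) = 4*(J - 3) = 4*(-3 + J) = -12 + 4*J)
W(71, 24) - 2279 = (-12 + 4*71) - 2279 = (-12 + 284) - 2279 = 272 - 2279 = -2007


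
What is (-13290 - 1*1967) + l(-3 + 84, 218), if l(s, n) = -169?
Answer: -15426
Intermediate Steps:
(-13290 - 1*1967) + l(-3 + 84, 218) = (-13290 - 1*1967) - 169 = (-13290 - 1967) - 169 = -15257 - 169 = -15426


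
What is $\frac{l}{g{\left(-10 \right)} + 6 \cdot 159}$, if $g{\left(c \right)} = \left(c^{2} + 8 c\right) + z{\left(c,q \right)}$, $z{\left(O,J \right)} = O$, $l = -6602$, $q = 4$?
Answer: $- \frac{3301}{482} \approx -6.8485$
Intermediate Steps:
$g{\left(c \right)} = c^{2} + 9 c$ ($g{\left(c \right)} = \left(c^{2} + 8 c\right) + c = c^{2} + 9 c$)
$\frac{l}{g{\left(-10 \right)} + 6 \cdot 159} = - \frac{6602}{- 10 \left(9 - 10\right) + 6 \cdot 159} = - \frac{6602}{\left(-10\right) \left(-1\right) + 954} = - \frac{6602}{10 + 954} = - \frac{6602}{964} = \left(-6602\right) \frac{1}{964} = - \frac{3301}{482}$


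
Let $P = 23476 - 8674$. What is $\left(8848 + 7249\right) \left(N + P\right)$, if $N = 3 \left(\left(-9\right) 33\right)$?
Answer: $223925367$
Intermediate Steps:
$N = -891$ ($N = 3 \left(-297\right) = -891$)
$P = 14802$
$\left(8848 + 7249\right) \left(N + P\right) = \left(8848 + 7249\right) \left(-891 + 14802\right) = 16097 \cdot 13911 = 223925367$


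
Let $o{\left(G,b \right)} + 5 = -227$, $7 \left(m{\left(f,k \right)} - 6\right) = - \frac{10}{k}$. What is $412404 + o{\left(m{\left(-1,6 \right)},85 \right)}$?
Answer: $412172$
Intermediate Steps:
$m{\left(f,k \right)} = 6 - \frac{10}{7 k}$ ($m{\left(f,k \right)} = 6 + \frac{\left(-10\right) \frac{1}{k}}{7} = 6 - \frac{10}{7 k}$)
$o{\left(G,b \right)} = -232$ ($o{\left(G,b \right)} = -5 - 227 = -232$)
$412404 + o{\left(m{\left(-1,6 \right)},85 \right)} = 412404 - 232 = 412172$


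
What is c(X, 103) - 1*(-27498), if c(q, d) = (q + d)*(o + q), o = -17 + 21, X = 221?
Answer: 100398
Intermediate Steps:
o = 4
c(q, d) = (4 + q)*(d + q) (c(q, d) = (q + d)*(4 + q) = (d + q)*(4 + q) = (4 + q)*(d + q))
c(X, 103) - 1*(-27498) = (221**2 + 4*103 + 4*221 + 103*221) - 1*(-27498) = (48841 + 412 + 884 + 22763) + 27498 = 72900 + 27498 = 100398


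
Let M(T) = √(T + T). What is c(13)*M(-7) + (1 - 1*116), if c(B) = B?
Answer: -115 + 13*I*√14 ≈ -115.0 + 48.642*I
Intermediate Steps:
M(T) = √2*√T (M(T) = √(2*T) = √2*√T)
c(13)*M(-7) + (1 - 1*116) = 13*(√2*√(-7)) + (1 - 1*116) = 13*(√2*(I*√7)) + (1 - 116) = 13*(I*√14) - 115 = 13*I*√14 - 115 = -115 + 13*I*√14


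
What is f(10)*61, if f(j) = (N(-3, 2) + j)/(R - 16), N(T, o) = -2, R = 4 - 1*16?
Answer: -122/7 ≈ -17.429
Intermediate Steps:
R = -12 (R = 4 - 16 = -12)
f(j) = 1/14 - j/28 (f(j) = (-2 + j)/(-12 - 16) = (-2 + j)/(-28) = (-2 + j)*(-1/28) = 1/14 - j/28)
f(10)*61 = (1/14 - 1/28*10)*61 = (1/14 - 5/14)*61 = -2/7*61 = -122/7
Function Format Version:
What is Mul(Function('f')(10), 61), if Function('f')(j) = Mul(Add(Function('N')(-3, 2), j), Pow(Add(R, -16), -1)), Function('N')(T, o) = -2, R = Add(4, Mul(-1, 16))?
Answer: Rational(-122, 7) ≈ -17.429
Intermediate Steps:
R = -12 (R = Add(4, -16) = -12)
Function('f')(j) = Add(Rational(1, 14), Mul(Rational(-1, 28), j)) (Function('f')(j) = Mul(Add(-2, j), Pow(Add(-12, -16), -1)) = Mul(Add(-2, j), Pow(-28, -1)) = Mul(Add(-2, j), Rational(-1, 28)) = Add(Rational(1, 14), Mul(Rational(-1, 28), j)))
Mul(Function('f')(10), 61) = Mul(Add(Rational(1, 14), Mul(Rational(-1, 28), 10)), 61) = Mul(Add(Rational(1, 14), Rational(-5, 14)), 61) = Mul(Rational(-2, 7), 61) = Rational(-122, 7)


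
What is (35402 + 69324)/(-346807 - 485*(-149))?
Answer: -52363/137271 ≈ -0.38146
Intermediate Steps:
(35402 + 69324)/(-346807 - 485*(-149)) = 104726/(-346807 + 72265) = 104726/(-274542) = 104726*(-1/274542) = -52363/137271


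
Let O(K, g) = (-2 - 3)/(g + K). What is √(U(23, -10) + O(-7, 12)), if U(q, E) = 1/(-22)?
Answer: I*√506/22 ≈ 1.0225*I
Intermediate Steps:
U(q, E) = -1/22
O(K, g) = -5/(K + g)
√(U(23, -10) + O(-7, 12)) = √(-1/22 - 5/(-7 + 12)) = √(-1/22 - 5/5) = √(-1/22 - 5*⅕) = √(-1/22 - 1) = √(-23/22) = I*√506/22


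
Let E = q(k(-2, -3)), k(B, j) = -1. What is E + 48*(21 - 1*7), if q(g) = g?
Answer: 671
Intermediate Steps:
E = -1
E + 48*(21 - 1*7) = -1 + 48*(21 - 1*7) = -1 + 48*(21 - 7) = -1 + 48*14 = -1 + 672 = 671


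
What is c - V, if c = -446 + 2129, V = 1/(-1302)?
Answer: 2191267/1302 ≈ 1683.0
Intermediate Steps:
V = -1/1302 ≈ -0.00076805
c = 1683
c - V = 1683 - 1*(-1/1302) = 1683 + 1/1302 = 2191267/1302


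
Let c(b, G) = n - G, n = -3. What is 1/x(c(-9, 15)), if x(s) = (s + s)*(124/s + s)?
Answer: 1/896 ≈ 0.0011161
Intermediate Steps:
c(b, G) = -3 - G
x(s) = 2*s*(s + 124/s) (x(s) = (2*s)*(s + 124/s) = 2*s*(s + 124/s))
1/x(c(-9, 15)) = 1/(248 + 2*(-3 - 1*15)²) = 1/(248 + 2*(-3 - 15)²) = 1/(248 + 2*(-18)²) = 1/(248 + 2*324) = 1/(248 + 648) = 1/896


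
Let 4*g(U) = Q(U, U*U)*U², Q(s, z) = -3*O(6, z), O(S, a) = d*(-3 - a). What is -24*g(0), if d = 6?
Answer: 0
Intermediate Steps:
O(S, a) = -18 - 6*a (O(S, a) = 6*(-3 - a) = -18 - 6*a)
Q(s, z) = 54 + 18*z (Q(s, z) = -3*(-18 - 6*z) = 54 + 18*z)
g(U) = U²*(54 + 18*U²)/4 (g(U) = ((54 + 18*(U*U))*U²)/4 = ((54 + 18*U²)*U²)/4 = (U²*(54 + 18*U²))/4 = U²*(54 + 18*U²)/4)
-24*g(0) = -108*0²*(3 + 0²) = -108*0*(3 + 0) = -108*0*3 = -24*0 = 0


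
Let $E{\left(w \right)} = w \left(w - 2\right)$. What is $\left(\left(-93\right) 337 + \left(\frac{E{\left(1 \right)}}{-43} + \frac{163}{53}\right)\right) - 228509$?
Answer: $- \frac{592191088}{2279} \approx -2.5985 \cdot 10^{5}$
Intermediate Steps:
$E{\left(w \right)} = w \left(-2 + w\right)$
$\left(\left(-93\right) 337 + \left(\frac{E{\left(1 \right)}}{-43} + \frac{163}{53}\right)\right) - 228509 = \left(\left(-93\right) 337 + \left(\frac{1 \left(-2 + 1\right)}{-43} + \frac{163}{53}\right)\right) - 228509 = \left(-31341 + \left(1 \left(-1\right) \left(- \frac{1}{43}\right) + 163 \cdot \frac{1}{53}\right)\right) - 228509 = \left(-31341 + \left(\left(-1\right) \left(- \frac{1}{43}\right) + \frac{163}{53}\right)\right) - 228509 = \left(-31341 + \left(\frac{1}{43} + \frac{163}{53}\right)\right) - 228509 = \left(-31341 + \frac{7062}{2279}\right) - 228509 = - \frac{71419077}{2279} - 228509 = - \frac{592191088}{2279}$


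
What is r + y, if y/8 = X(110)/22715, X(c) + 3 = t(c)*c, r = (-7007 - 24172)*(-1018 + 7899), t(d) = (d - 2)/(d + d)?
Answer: -4873337407377/22715 ≈ -2.1454e+8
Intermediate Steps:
t(d) = (-2 + d)/(2*d) (t(d) = (-2 + d)/((2*d)) = (-2 + d)*(1/(2*d)) = (-2 + d)/(2*d))
r = -214542699 (r = -31179*6881 = -214542699)
X(c) = -4 + c/2 (X(c) = -3 + ((-2 + c)/(2*c))*c = -3 + (-1 + c/2) = -4 + c/2)
y = 408/22715 (y = 8*((-4 + (1/2)*110)/22715) = 8*((-4 + 55)*(1/22715)) = 8*(51*(1/22715)) = 8*(51/22715) = 408/22715 ≈ 0.017962)
r + y = -214542699 + 408/22715 = -4873337407377/22715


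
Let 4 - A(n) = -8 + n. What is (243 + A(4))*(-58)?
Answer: -14558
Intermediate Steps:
A(n) = 12 - n (A(n) = 4 - (-8 + n) = 4 + (8 - n) = 12 - n)
(243 + A(4))*(-58) = (243 + (12 - 1*4))*(-58) = (243 + (12 - 4))*(-58) = (243 + 8)*(-58) = 251*(-58) = -14558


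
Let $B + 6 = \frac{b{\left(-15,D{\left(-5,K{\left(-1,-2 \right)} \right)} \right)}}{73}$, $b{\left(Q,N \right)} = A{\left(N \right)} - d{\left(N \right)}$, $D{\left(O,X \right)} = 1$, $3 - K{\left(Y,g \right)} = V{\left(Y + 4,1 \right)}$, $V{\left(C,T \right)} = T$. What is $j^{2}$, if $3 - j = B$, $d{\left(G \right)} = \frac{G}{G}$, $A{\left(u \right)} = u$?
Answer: $81$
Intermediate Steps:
$K{\left(Y,g \right)} = 2$ ($K{\left(Y,g \right)} = 3 - 1 = 2$)
$d{\left(G \right)} = 1$
$b{\left(Q,N \right)} = -1 + N$ ($b{\left(Q,N \right)} = N - 1 = -1 + N$)
$B = -6$ ($B = -6 + \frac{-1 + 1}{73} = -6 + 0 \cdot \frac{1}{73} = -6 + 0 = -6$)
$j = 9$ ($j = 3 - -6 = 3 + 6 = 9$)
$j^{2} = 9^{2} = 81$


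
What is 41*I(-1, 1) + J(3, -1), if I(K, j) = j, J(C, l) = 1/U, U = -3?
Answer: 122/3 ≈ 40.667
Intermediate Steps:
J(C, l) = -⅓ (J(C, l) = 1/(-3) = -⅓)
41*I(-1, 1) + J(3, -1) = 41*1 - ⅓ = 41 - ⅓ = 122/3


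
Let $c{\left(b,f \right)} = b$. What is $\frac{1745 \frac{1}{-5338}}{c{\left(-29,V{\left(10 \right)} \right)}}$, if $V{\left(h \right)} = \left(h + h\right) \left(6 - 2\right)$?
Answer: $\frac{1745}{154802} \approx 0.011272$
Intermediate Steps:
$V{\left(h \right)} = 8 h$ ($V{\left(h \right)} = 2 h 4 = 8 h$)
$\frac{1745 \frac{1}{-5338}}{c{\left(-29,V{\left(10 \right)} \right)}} = \frac{1745 \frac{1}{-5338}}{-29} = 1745 \left(- \frac{1}{5338}\right) \left(- \frac{1}{29}\right) = \left(- \frac{1745}{5338}\right) \left(- \frac{1}{29}\right) = \frac{1745}{154802}$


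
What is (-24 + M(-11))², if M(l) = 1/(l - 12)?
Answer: 305809/529 ≈ 578.09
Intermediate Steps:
M(l) = 1/(-12 + l)
(-24 + M(-11))² = (-24 + 1/(-12 - 11))² = (-24 + 1/(-23))² = (-24 - 1/23)² = (-553/23)² = 305809/529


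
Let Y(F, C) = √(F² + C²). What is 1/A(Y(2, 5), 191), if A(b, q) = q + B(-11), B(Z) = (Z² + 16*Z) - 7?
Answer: 1/129 ≈ 0.0077519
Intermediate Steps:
B(Z) = -7 + Z² + 16*Z
Y(F, C) = √(C² + F²)
A(b, q) = -62 + q (A(b, q) = q + (-7 + (-11)² + 16*(-11)) = q + (-7 + 121 - 176) = q - 62 = -62 + q)
1/A(Y(2, 5), 191) = 1/(-62 + 191) = 1/129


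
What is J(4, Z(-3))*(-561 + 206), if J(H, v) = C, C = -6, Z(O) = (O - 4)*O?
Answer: 2130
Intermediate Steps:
Z(O) = O*(-4 + O) (Z(O) = (-4 + O)*O = O*(-4 + O))
J(H, v) = -6
J(4, Z(-3))*(-561 + 206) = -6*(-561 + 206) = -6*(-355) = 2130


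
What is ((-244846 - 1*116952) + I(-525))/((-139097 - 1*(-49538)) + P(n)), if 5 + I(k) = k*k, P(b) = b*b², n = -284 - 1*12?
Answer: 86178/26023895 ≈ 0.0033115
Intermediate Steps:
n = -296 (n = -284 - 12 = -296)
P(b) = b³
I(k) = -5 + k² (I(k) = -5 + k*k = -5 + k²)
((-244846 - 1*116952) + I(-525))/((-139097 - 1*(-49538)) + P(n)) = ((-244846 - 1*116952) + (-5 + (-525)²))/((-139097 - 1*(-49538)) + (-296)³) = ((-244846 - 116952) + (-5 + 275625))/((-139097 + 49538) - 25934336) = (-361798 + 275620)/(-89559 - 25934336) = -86178/(-26023895) = -86178*(-1/26023895) = 86178/26023895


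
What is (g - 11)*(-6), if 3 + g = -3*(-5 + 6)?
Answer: 102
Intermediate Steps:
g = -6 (g = -3 - 3*(-5 + 6) = -3 - 3*1 = -3 - 3 = -6)
(g - 11)*(-6) = (-6 - 11)*(-6) = -17*(-6) = 102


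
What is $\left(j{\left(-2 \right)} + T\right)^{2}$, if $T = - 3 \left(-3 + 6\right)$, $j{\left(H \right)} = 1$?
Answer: $64$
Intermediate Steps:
$T = -9$ ($T = \left(-3\right) 3 = -9$)
$\left(j{\left(-2 \right)} + T\right)^{2} = \left(1 - 9\right)^{2} = \left(-8\right)^{2} = 64$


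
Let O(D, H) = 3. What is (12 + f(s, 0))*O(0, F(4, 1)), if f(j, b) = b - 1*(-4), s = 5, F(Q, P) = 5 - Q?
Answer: 48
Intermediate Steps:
f(j, b) = 4 + b (f(j, b) = b + 4 = 4 + b)
(12 + f(s, 0))*O(0, F(4, 1)) = (12 + (4 + 0))*3 = (12 + 4)*3 = 16*3 = 48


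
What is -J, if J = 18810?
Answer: -18810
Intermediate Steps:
-J = -1*18810 = -18810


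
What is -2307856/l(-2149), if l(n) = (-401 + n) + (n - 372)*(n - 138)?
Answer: -2307856/5762977 ≈ -0.40046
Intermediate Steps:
l(n) = -401 + n + (-372 + n)*(-138 + n) (l(n) = (-401 + n) + (-372 + n)*(-138 + n) = -401 + n + (-372 + n)*(-138 + n))
-2307856/l(-2149) = -2307856/(50935 + (-2149)**2 - 509*(-2149)) = -2307856/(50935 + 4618201 + 1093841) = -2307856/5762977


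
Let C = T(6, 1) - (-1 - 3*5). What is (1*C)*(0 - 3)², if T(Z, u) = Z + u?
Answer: 207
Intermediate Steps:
C = 23 (C = (6 + 1) - (-1 - 3*5) = 7 - (-1 - 15) = 7 - 1*(-16) = 7 + 16 = 23)
(1*C)*(0 - 3)² = (1*23)*(0 - 3)² = 23*(-3)² = 23*9 = 207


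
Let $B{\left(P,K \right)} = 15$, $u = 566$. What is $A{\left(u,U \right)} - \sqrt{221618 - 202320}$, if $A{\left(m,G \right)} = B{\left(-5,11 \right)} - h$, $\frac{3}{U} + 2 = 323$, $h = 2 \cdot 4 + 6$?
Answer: $1 - \sqrt{19298} \approx -137.92$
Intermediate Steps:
$h = 14$ ($h = 8 + 6 = 14$)
$U = \frac{1}{107}$ ($U = \frac{3}{-2 + 323} = \frac{3}{321} = 3 \cdot \frac{1}{321} = \frac{1}{107} \approx 0.0093458$)
$A{\left(m,G \right)} = 1$ ($A{\left(m,G \right)} = 15 - 14 = 1$)
$A{\left(u,U \right)} - \sqrt{221618 - 202320} = 1 - \sqrt{221618 - 202320} = 1 - \sqrt{19298}$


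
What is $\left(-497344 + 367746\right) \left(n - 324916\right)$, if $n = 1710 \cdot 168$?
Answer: $4877550328$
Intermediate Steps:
$n = 287280$
$\left(-497344 + 367746\right) \left(n - 324916\right) = \left(-497344 + 367746\right) \left(287280 - 324916\right) = \left(-129598\right) \left(-37636\right) = 4877550328$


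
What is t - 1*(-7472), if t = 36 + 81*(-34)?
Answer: 4754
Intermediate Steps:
t = -2718 (t = 36 - 2754 = -2718)
t - 1*(-7472) = -2718 - 1*(-7472) = -2718 + 7472 = 4754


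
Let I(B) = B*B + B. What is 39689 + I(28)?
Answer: 40501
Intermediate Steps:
I(B) = B + B² (I(B) = B² + B = B + B²)
39689 + I(28) = 39689 + 28*(1 + 28) = 39689 + 28*29 = 39689 + 812 = 40501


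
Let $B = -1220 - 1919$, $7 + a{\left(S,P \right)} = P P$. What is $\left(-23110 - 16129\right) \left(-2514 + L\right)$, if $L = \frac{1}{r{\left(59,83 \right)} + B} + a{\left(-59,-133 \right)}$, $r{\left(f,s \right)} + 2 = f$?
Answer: $- \frac{1834335943225}{3082} \approx -5.9518 \cdot 10^{8}$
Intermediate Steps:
$a{\left(S,P \right)} = -7 + P^{2}$ ($a{\left(S,P \right)} = -7 + P P = -7 + P^{2}$)
$r{\left(f,s \right)} = -2 + f$
$B = -3139$ ($B = -1220 - 1919 = -3139$)
$L = \frac{54495923}{3082}$ ($L = \frac{1}{\left(-2 + 59\right) - 3139} - \left(7 - \left(-133\right)^{2}\right) = \frac{1}{57 - 3139} + \left(-7 + 17689\right) = \frac{1}{-3082} + 17682 = - \frac{1}{3082} + 17682 = \frac{54495923}{3082} \approx 17682.0$)
$\left(-23110 - 16129\right) \left(-2514 + L\right) = \left(-23110 - 16129\right) \left(-2514 + \frac{54495923}{3082}\right) = \left(-39239\right) \frac{46747775}{3082} = - \frac{1834335943225}{3082}$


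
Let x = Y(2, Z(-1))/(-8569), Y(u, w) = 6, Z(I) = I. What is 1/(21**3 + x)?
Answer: 8569/79357503 ≈ 0.00010798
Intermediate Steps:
x = -6/8569 (x = 6/(-8569) = 6*(-1/8569) = -6/8569 ≈ -0.00070020)
1/(21**3 + x) = 1/(21**3 - 6/8569) = 1/(9261 - 6/8569) = 1/(79357503/8569) = 8569/79357503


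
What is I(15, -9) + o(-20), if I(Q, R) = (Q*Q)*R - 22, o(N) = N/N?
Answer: -2046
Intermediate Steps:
o(N) = 1
I(Q, R) = -22 + R*Q**2 (I(Q, R) = Q**2*R - 22 = R*Q**2 - 22 = -22 + R*Q**2)
I(15, -9) + o(-20) = (-22 - 9*15**2) + 1 = (-22 - 9*225) + 1 = (-22 - 2025) + 1 = -2047 + 1 = -2046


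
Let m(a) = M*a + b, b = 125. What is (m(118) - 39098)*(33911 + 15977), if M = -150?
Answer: -2827302624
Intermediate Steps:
m(a) = 125 - 150*a (m(a) = -150*a + 125 = 125 - 150*a)
(m(118) - 39098)*(33911 + 15977) = ((125 - 150*118) - 39098)*(33911 + 15977) = ((125 - 17700) - 39098)*49888 = (-17575 - 39098)*49888 = -56673*49888 = -2827302624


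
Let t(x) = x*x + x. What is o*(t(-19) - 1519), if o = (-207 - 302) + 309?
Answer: 235400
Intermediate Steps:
o = -200 (o = -509 + 309 = -200)
t(x) = x + x² (t(x) = x² + x = x + x²)
o*(t(-19) - 1519) = -200*(-19*(1 - 19) - 1519) = -200*(-19*(-18) - 1519) = -200*(342 - 1519) = -200*(-1177) = 235400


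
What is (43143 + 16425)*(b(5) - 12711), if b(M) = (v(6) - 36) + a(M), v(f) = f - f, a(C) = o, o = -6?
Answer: -759670704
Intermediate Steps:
a(C) = -6
v(f) = 0
b(M) = -42 (b(M) = (0 - 36) - 6 = -36 - 6 = -42)
(43143 + 16425)*(b(5) - 12711) = (43143 + 16425)*(-42 - 12711) = 59568*(-12753) = -759670704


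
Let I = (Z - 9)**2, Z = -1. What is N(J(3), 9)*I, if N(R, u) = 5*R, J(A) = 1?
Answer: 500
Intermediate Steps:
I = 100 (I = (-1 - 9)**2 = (-10)**2 = 100)
N(J(3), 9)*I = (5*1)*100 = 5*100 = 500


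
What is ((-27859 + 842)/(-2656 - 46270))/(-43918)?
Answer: -27017/2148732068 ≈ -1.2573e-5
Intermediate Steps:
((-27859 + 842)/(-2656 - 46270))/(-43918) = -27017/(-48926)*(-1/43918) = -27017*(-1/48926)*(-1/43918) = (27017/48926)*(-1/43918) = -27017/2148732068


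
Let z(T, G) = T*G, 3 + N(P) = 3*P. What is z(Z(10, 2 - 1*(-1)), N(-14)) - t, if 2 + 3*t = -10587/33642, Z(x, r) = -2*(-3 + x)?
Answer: 21220417/33642 ≈ 630.77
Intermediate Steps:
Z(x, r) = 6 - 2*x
N(P) = -3 + 3*P
z(T, G) = G*T
t = -25957/33642 (t = -⅔ + (-10587/33642)/3 = -⅔ + (-10587*1/33642)/3 = -⅔ + (⅓)*(-3529/11214) = -⅔ - 3529/33642 = -25957/33642 ≈ -0.77157)
z(Z(10, 2 - 1*(-1)), N(-14)) - t = (-3 + 3*(-14))*(6 - 2*10) - 1*(-25957/33642) = (-3 - 42)*(6 - 20) + 25957/33642 = -45*(-14) + 25957/33642 = 630 + 25957/33642 = 21220417/33642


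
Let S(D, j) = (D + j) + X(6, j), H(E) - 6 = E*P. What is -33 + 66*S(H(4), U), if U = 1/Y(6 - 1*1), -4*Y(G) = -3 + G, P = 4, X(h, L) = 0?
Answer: 1287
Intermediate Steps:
Y(G) = 3/4 - G/4 (Y(G) = -(-3 + G)/4 = 3/4 - G/4)
H(E) = 6 + 4*E (H(E) = 6 + E*4 = 6 + 4*E)
U = -2 (U = 1/(3/4 - (6 - 1*1)/4) = 1/(3/4 - (6 - 1)/4) = 1/(3/4 - 1/4*5) = 1/(3/4 - 5/4) = 1/(-1/2) = -2)
S(D, j) = D + j (S(D, j) = (D + j) + 0 = D + j)
-33 + 66*S(H(4), U) = -33 + 66*((6 + 4*4) - 2) = -33 + 66*((6 + 16) - 2) = -33 + 66*(22 - 2) = -33 + 66*20 = -33 + 1320 = 1287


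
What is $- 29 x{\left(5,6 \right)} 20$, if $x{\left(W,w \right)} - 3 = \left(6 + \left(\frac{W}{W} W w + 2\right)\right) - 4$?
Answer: $-21460$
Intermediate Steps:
$x{\left(W,w \right)} = 7 + W w$ ($x{\left(W,w \right)} = 3 + \left(\left(6 + \left(\frac{W}{W} W w + 2\right)\right) - 4\right) = 3 + \left(\left(6 + \left(1 W w + 2\right)\right) - 4\right) = 3 + \left(\left(6 + \left(W w + 2\right)\right) - 4\right) = 3 + \left(\left(6 + \left(2 + W w\right)\right) - 4\right) = 3 + \left(\left(8 + W w\right) - 4\right) = 3 + \left(4 + W w\right) = 7 + W w$)
$- 29 x{\left(5,6 \right)} 20 = - 29 \left(7 + 5 \cdot 6\right) 20 = - 29 \left(7 + 30\right) 20 = \left(-29\right) 37 \cdot 20 = \left(-1073\right) 20 = -21460$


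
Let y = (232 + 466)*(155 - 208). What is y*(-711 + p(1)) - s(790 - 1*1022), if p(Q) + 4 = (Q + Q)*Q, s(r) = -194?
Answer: 26376916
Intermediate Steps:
p(Q) = -4 + 2*Q² (p(Q) = -4 + (Q + Q)*Q = -4 + (2*Q)*Q = -4 + 2*Q²)
y = -36994 (y = 698*(-53) = -36994)
y*(-711 + p(1)) - s(790 - 1*1022) = -36994*(-711 + (-4 + 2*1²)) - 1*(-194) = -36994*(-711 + (-4 + 2*1)) + 194 = -36994*(-711 + (-4 + 2)) + 194 = -36994*(-711 - 2) + 194 = -36994*(-713) + 194 = 26376722 + 194 = 26376916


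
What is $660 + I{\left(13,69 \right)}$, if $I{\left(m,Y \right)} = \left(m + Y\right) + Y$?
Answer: $811$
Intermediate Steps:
$I{\left(m,Y \right)} = m + 2 Y$ ($I{\left(m,Y \right)} = \left(Y + m\right) + Y = m + 2 Y$)
$660 + I{\left(13,69 \right)} = 660 + \left(13 + 2 \cdot 69\right) = 660 + \left(13 + 138\right) = 660 + 151 = 811$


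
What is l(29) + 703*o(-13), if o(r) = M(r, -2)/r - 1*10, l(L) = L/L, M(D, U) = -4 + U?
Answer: -87159/13 ≈ -6704.5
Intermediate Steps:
l(L) = 1
o(r) = -10 - 6/r (o(r) = (-4 - 2)/r - 1*10 = -6/r - 10 = -10 - 6/r)
l(29) + 703*o(-13) = 1 + 703*(-10 - 6/(-13)) = 1 + 703*(-10 - 6*(-1/13)) = 1 + 703*(-10 + 6/13) = 1 + 703*(-124/13) = 1 - 87172/13 = -87159/13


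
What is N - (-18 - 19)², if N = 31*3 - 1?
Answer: -1277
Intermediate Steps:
N = 92 (N = 93 - 1 = 92)
N - (-18 - 19)² = 92 - (-18 - 19)² = 92 - 1*(-37)² = 92 - 1*1369 = 92 - 1369 = -1277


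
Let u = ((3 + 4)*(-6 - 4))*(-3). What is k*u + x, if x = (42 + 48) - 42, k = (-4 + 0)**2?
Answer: 3408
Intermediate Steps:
k = 16 (k = (-4)**2 = 16)
x = 48 (x = 90 - 42 = 48)
u = 210 (u = (7*(-10))*(-3) = -70*(-3) = 210)
k*u + x = 16*210 + 48 = 3360 + 48 = 3408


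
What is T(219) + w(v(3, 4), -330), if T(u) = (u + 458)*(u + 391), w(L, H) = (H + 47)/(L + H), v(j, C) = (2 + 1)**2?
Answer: 132563653/321 ≈ 4.1297e+5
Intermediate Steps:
v(j, C) = 9 (v(j, C) = 3**2 = 9)
w(L, H) = (47 + H)/(H + L)
T(u) = (391 + u)*(458 + u) (T(u) = (458 + u)*(391 + u) = (391 + u)*(458 + u))
T(219) + w(v(3, 4), -330) = (179078 + 219**2 + 849*219) + (47 - 330)/(-330 + 9) = (179078 + 47961 + 185931) - 283/(-321) = 412970 - 1/321*(-283) = 412970 + 283/321 = 132563653/321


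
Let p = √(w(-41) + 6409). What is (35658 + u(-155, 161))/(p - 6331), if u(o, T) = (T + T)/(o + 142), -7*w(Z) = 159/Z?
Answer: -64745473408/11501568465 - 463232*√527948554/149520390045 ≈ -5.7005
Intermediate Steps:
w(Z) = -159/(7*Z)
u(o, T) = 2*T/(142 + o) (u(o, T) = (2*T)/(142 + o) = 2*T/(142 + o))
p = √527948554/287 (p = √(-159/7/(-41) + 6409) = √(-159/7*(-1/41) + 6409) = √(159/287 + 6409) = √(1839542/287) = √527948554/287 ≈ 80.060)
(35658 + u(-155, 161))/(p - 6331) = (35658 + 2*161/(142 - 155))/(√527948554/287 - 6331) = (35658 + 2*161/(-13))/(-6331 + √527948554/287) = (35658 + 2*161*(-1/13))/(-6331 + √527948554/287) = (35658 - 322/13)/(-6331 + √527948554/287) = 463232/(13*(-6331 + √527948554/287))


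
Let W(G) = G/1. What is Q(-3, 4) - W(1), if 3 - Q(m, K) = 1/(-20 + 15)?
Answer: 11/5 ≈ 2.2000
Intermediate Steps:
Q(m, K) = 16/5 (Q(m, K) = 3 - 1/(-20 + 15) = 3 - 1/(-5) = 3 - 1*(-1/5) = 3 + 1/5 = 16/5)
W(G) = G (W(G) = G*1 = G)
Q(-3, 4) - W(1) = 16/5 - 1*1 = 16/5 - 1 = 11/5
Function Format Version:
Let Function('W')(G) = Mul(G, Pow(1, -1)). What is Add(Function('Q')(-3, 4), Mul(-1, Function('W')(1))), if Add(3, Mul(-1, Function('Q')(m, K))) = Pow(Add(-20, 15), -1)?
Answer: Rational(11, 5) ≈ 2.2000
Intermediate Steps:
Function('Q')(m, K) = Rational(16, 5) (Function('Q')(m, K) = Add(3, Mul(-1, Pow(Add(-20, 15), -1))) = Add(3, Mul(-1, Pow(-5, -1))) = Add(3, Mul(-1, Rational(-1, 5))) = Add(3, Rational(1, 5)) = Rational(16, 5))
Function('W')(G) = G (Function('W')(G) = Mul(G, 1) = G)
Add(Function('Q')(-3, 4), Mul(-1, Function('W')(1))) = Add(Rational(16, 5), Mul(-1, 1)) = Add(Rational(16, 5), -1) = Rational(11, 5)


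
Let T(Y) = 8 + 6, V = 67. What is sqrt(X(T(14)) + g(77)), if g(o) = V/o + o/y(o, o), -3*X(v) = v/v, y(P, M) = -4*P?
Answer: sqrt(61215)/462 ≈ 0.53553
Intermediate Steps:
T(Y) = 14
X(v) = -1/3 (X(v) = -v/(3*v) = -1/3*1 = -1/3)
g(o) = -1/4 + 67/o (g(o) = 67/o + o/((-4*o)) = 67/o + o*(-1/(4*o)) = 67/o - 1/4 = -1/4 + 67/o)
sqrt(X(T(14)) + g(77)) = sqrt(-1/3 + (1/4)*(268 - 1*77)/77) = sqrt(-1/3 + (1/4)*(1/77)*(268 - 77)) = sqrt(-1/3 + (1/4)*(1/77)*191) = sqrt(-1/3 + 191/308) = sqrt(265/924) = sqrt(61215)/462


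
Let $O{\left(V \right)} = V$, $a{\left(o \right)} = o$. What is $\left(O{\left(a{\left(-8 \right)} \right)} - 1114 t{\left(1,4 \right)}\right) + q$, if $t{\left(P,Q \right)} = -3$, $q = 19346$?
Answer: $22680$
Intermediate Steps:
$\left(O{\left(a{\left(-8 \right)} \right)} - 1114 t{\left(1,4 \right)}\right) + q = \left(-8 - -3342\right) + 19346 = \left(-8 + 3342\right) + 19346 = 3334 + 19346 = 22680$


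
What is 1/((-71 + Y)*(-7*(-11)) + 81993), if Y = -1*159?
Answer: 1/64283 ≈ 1.5556e-5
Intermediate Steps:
Y = -159
1/((-71 + Y)*(-7*(-11)) + 81993) = 1/((-71 - 159)*(-7*(-11)) + 81993) = 1/(-230*77 + 81993) = 1/(-17710 + 81993) = 1/64283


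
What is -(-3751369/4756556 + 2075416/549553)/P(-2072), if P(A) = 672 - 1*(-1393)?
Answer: -7810256339239/5397867914201420 ≈ -0.0014469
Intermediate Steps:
P(A) = 2065 (P(A) = 672 + 1393 = 2065)
-(-3751369/4756556 + 2075416/549553)/P(-2072) = -(-3751369/4756556 + 2075416/549553)/2065 = -7810256339239/(2613979619468*2065) = -1*7810256339239/5397867914201420 = -7810256339239/5397867914201420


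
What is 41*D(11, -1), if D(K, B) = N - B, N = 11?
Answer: 492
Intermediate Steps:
D(K, B) = 11 - B
41*D(11, -1) = 41*(11 - 1*(-1)) = 41*(11 + 1) = 41*12 = 492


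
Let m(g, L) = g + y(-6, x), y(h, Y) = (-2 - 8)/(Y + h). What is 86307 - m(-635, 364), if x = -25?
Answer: 2695192/31 ≈ 86942.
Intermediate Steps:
y(h, Y) = -10/(Y + h)
m(g, L) = 10/31 + g (m(g, L) = g - 10/(-25 - 6) = g - 10/(-31) = g - 10*(-1/31) = g + 10/31 = 10/31 + g)
86307 - m(-635, 364) = 86307 - (10/31 - 635) = 86307 - 1*(-19675/31) = 86307 + 19675/31 = 2695192/31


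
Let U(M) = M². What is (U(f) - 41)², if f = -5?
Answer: 256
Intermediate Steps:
(U(f) - 41)² = ((-5)² - 41)² = (25 - 41)² = (-16)² = 256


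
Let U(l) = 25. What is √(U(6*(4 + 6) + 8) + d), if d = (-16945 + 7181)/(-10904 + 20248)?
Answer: √8170014/584 ≈ 4.8944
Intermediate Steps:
d = -2441/2336 (d = -9764/9344 = -9764*1/9344 = -2441/2336 ≈ -1.0449)
√(U(6*(4 + 6) + 8) + d) = √(25 - 2441/2336) = √(55959/2336) = √8170014/584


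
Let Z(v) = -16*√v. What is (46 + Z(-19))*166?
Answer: 7636 - 2656*I*√19 ≈ 7636.0 - 11577.0*I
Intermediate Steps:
(46 + Z(-19))*166 = (46 - 16*I*√19)*166 = 7636 - 2656*I*√19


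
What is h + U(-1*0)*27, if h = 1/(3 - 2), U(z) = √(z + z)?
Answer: 1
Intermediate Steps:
U(z) = √2*√z (U(z) = √(2*z) = √2*√z)
h = 1 (h = 1/1 = 1)
h + U(-1*0)*27 = 1 + (√2*√(-1*0))*27 = 1 + (√2*√0)*27 = 1 + (√2*0)*27 = 1 + 0*27 = 1 + 0 = 1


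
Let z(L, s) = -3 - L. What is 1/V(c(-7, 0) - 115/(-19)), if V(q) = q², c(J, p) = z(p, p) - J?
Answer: 361/36481 ≈ 0.0098956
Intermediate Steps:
c(J, p) = -3 - J - p (c(J, p) = (-3 - p) - J = -3 - J - p)
1/V(c(-7, 0) - 115/(-19)) = 1/(((-3 - 1*(-7) - 1*0) - 115/(-19))²) = 1/(((-3 + 7 + 0) - 115*(-1/19))²) = 1/((4 + 115/19)²) = 1/((191/19)²) = 1/(36481/361) = 361/36481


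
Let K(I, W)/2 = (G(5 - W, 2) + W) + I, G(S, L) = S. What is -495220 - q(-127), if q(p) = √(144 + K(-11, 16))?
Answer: -495220 - 2*√33 ≈ -4.9523e+5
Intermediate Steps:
K(I, W) = 10 + 2*I (K(I, W) = 2*(((5 - W) + W) + I) = 2*(5 + I) = 10 + 2*I)
q(p) = 2*√33 (q(p) = √(144 + (10 + 2*(-11))) = √(144 + (10 - 22)) = √(144 - 12) = √132 = 2*√33)
-495220 - q(-127) = -495220 - 2*√33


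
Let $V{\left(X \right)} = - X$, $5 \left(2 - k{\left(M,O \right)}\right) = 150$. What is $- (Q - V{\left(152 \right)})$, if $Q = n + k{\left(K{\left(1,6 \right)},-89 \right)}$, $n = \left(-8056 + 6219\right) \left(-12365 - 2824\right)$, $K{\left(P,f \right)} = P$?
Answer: $-27902317$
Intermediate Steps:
$k{\left(M,O \right)} = -28$ ($k{\left(M,O \right)} = 2 - 30 = -28$)
$n = 27902193$ ($n = \left(-1837\right) \left(-15189\right) = 27902193$)
$Q = 27902165$ ($Q = 27902193 - 28 = 27902165$)
$- (Q - V{\left(152 \right)}) = - (27902165 - \left(-1\right) 152) = - (27902165 - -152) = - (27902165 + 152) = \left(-1\right) 27902317 = -27902317$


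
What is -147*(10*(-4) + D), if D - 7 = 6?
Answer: 3969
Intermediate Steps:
D = 13 (D = 7 + 6 = 13)
-147*(10*(-4) + D) = -147*(10*(-4) + 13) = -147*(-40 + 13) = -147*(-27) = 3969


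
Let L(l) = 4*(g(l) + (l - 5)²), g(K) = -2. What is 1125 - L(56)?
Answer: -9271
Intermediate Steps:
L(l) = -8 + 4*(-5 + l)² (L(l) = 4*(-2 + (l - 5)²) = 4*(-2 + (-5 + l)²) = -8 + 4*(-5 + l)²)
1125 - L(56) = 1125 - (-8 + 4*(-5 + 56)²) = 1125 - (-8 + 4*51²) = 1125 - (-8 + 4*2601) = 1125 - (-8 + 10404) = 1125 - 1*10396 = 1125 - 10396 = -9271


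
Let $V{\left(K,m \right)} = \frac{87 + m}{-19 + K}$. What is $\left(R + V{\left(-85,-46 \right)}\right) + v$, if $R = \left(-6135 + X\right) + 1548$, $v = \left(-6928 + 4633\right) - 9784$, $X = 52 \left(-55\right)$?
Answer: $- \frac{2030745}{104} \approx -19526.0$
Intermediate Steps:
$V{\left(K,m \right)} = \frac{87 + m}{-19 + K}$
$X = -2860$
$v = -12079$ ($v = -2295 - 9784 = -12079$)
$R = -7447$ ($R = \left(-6135 - 2860\right) + 1548 = -8995 + 1548 = -7447$)
$\left(R + V{\left(-85,-46 \right)}\right) + v = \left(-7447 + \frac{87 - 46}{-19 - 85}\right) - 12079 = \left(-7447 + \frac{1}{-104} \cdot 41\right) - 12079 = \left(-7447 - \frac{41}{104}\right) - 12079 = - \frac{774529}{104} - 12079 = - \frac{2030745}{104}$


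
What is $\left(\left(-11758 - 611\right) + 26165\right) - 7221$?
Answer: $6575$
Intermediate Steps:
$\left(\left(-11758 - 611\right) + 26165\right) - 7221 = \left(-12369 + 26165\right) - 7221 = 13796 - 7221 = 6575$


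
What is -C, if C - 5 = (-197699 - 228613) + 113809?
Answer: 312498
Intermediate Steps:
C = -312498 (C = 5 + ((-197699 - 228613) + 113809) = 5 + (-426312 + 113809) = 5 - 312503 = -312498)
-C = -1*(-312498) = 312498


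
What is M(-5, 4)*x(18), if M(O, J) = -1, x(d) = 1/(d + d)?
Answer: -1/36 ≈ -0.027778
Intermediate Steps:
x(d) = 1/(2*d)
M(-5, 4)*x(18) = -1/(2*18) = -1*1/36 = -1/36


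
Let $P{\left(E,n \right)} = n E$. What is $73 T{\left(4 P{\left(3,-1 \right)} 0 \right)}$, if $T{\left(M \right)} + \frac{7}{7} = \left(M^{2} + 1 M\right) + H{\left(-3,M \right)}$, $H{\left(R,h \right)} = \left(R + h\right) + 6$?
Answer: $146$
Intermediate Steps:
$P{\left(E,n \right)} = E n$
$H{\left(R,h \right)} = 6 + R + h$
$T{\left(M \right)} = 2 + M^{2} + 2 M$ ($T{\left(M \right)} = -1 + \left(\left(M^{2} + 1 M\right) + \left(6 - 3 + M\right)\right) = -1 + \left(\left(M^{2} + M\right) + \left(3 + M\right)\right) = -1 + \left(\left(M + M^{2}\right) + \left(3 + M\right)\right) = -1 + \left(3 + M^{2} + 2 M\right) = 2 + M^{2} + 2 M$)
$73 T{\left(4 P{\left(3,-1 \right)} 0 \right)} = 73 \left(2 + \left(4 \cdot 3 \left(-1\right) 0\right)^{2} + 2 \cdot 4 \cdot 3 \left(-1\right) 0\right) = 73 \left(2 + \left(4 \left(-3\right) 0\right)^{2} + 2 \cdot 4 \left(-3\right) 0\right) = 73 \left(2 + \left(\left(-12\right) 0\right)^{2} + 2 \left(\left(-12\right) 0\right)\right) = 73 \left(2 + 0^{2} + 2 \cdot 0\right) = 73 \left(2 + 0 + 0\right) = 73 \cdot 2 = 146$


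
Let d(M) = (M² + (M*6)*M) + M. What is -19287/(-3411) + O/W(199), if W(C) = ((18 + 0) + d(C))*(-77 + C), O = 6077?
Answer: 72533698287/12827530912 ≈ 5.6545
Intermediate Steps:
d(M) = M + 7*M² (d(M) = (M² + (6*M)*M) + M = (M² + 6*M²) + M = 7*M² + M = M + 7*M²)
W(C) = (-77 + C)*(18 + C*(1 + 7*C)) (W(C) = ((18 + 0) + C*(1 + 7*C))*(-77 + C) = (18 + C*(1 + 7*C))*(-77 + C) = (-77 + C)*(18 + C*(1 + 7*C)))
-19287/(-3411) + O/W(199) = -19287/(-3411) + 6077/(-1386 - 538*199² - 59*199 + 7*199³) = -19287*(-1/3411) + 6077/(-1386 - 538*39601 - 11741 + 7*7880599) = 2143/379 + 6077/(-1386 - 21305338 - 11741 + 55164193) = 2143/379 + 6077/33845728 = 72533698287/12827530912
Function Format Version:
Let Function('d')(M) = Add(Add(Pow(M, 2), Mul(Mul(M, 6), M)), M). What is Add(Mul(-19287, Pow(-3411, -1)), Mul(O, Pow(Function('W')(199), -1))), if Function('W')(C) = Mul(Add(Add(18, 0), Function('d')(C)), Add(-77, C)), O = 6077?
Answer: Rational(72533698287, 12827530912) ≈ 5.6545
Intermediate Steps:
Function('d')(M) = Add(M, Mul(7, Pow(M, 2))) (Function('d')(M) = Add(Add(Pow(M, 2), Mul(Mul(6, M), M)), M) = Add(Add(Pow(M, 2), Mul(6, Pow(M, 2))), M) = Add(Mul(7, Pow(M, 2)), M) = Add(M, Mul(7, Pow(M, 2))))
Function('W')(C) = Mul(Add(-77, C), Add(18, Mul(C, Add(1, Mul(7, C))))) (Function('W')(C) = Mul(Add(Add(18, 0), Mul(C, Add(1, Mul(7, C)))), Add(-77, C)) = Mul(Add(18, Mul(C, Add(1, Mul(7, C)))), Add(-77, C)) = Mul(Add(-77, C), Add(18, Mul(C, Add(1, Mul(7, C))))))
Add(Mul(-19287, Pow(-3411, -1)), Mul(O, Pow(Function('W')(199), -1))) = Add(Mul(-19287, Pow(-3411, -1)), Mul(6077, Pow(Add(-1386, Mul(-538, Pow(199, 2)), Mul(-59, 199), Mul(7, Pow(199, 3))), -1))) = Add(Mul(-19287, Rational(-1, 3411)), Mul(6077, Pow(Add(-1386, Mul(-538, 39601), -11741, Mul(7, 7880599)), -1))) = Add(Rational(2143, 379), Mul(6077, Pow(Add(-1386, -21305338, -11741, 55164193), -1))) = Add(Rational(2143, 379), Mul(6077, Pow(33845728, -1))) = Add(Rational(2143, 379), Mul(6077, Rational(1, 33845728))) = Add(Rational(2143, 379), Rational(6077, 33845728)) = Rational(72533698287, 12827530912)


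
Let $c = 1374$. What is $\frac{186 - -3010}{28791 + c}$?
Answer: $\frac{3196}{30165} \approx 0.10595$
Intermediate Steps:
$\frac{186 - -3010}{28791 + c} = \frac{186 - -3010}{28791 + 1374} = \frac{186 + 3010}{30165} = 3196 \cdot \frac{1}{30165} = \frac{3196}{30165}$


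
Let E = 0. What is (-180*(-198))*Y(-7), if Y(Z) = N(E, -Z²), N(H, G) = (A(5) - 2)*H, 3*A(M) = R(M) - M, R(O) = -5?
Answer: 0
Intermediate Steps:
A(M) = -5/3 - M/3 (A(M) = (-5 - M)/3 = -5/3 - M/3)
N(H, G) = -16*H/3 (N(H, G) = ((-5/3 - ⅓*5) - 2)*H = ((-5/3 - 5/3) - 2)*H = (-10/3 - 2)*H = -16*H/3)
Y(Z) = 0 (Y(Z) = -16/3*0 = 0)
(-180*(-198))*Y(-7) = -180*(-198)*0 = 35640*0 = 0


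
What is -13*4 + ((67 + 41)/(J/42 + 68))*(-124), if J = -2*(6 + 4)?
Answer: -177484/709 ≈ -250.33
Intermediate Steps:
J = -20 (J = -2*10 = -20)
-13*4 + ((67 + 41)/(J/42 + 68))*(-124) = -13*4 + ((67 + 41)/(-20/42 + 68))*(-124) = -52 + (108/(-20*1/42 + 68))*(-124) = -52 + (108/(-10/21 + 68))*(-124) = -52 + (108/(1418/21))*(-124) = -52 + (108*(21/1418))*(-124) = -52 + (1134/709)*(-124) = -52 - 140616/709 = -177484/709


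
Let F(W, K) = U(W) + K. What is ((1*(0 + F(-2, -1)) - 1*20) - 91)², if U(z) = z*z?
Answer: 11664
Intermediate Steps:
U(z) = z²
F(W, K) = K + W² (F(W, K) = W² + K = K + W²)
((1*(0 + F(-2, -1)) - 1*20) - 91)² = ((1*(0 + (-1 + (-2)²)) - 1*20) - 91)² = ((1*(0 + (-1 + 4)) - 20) - 91)² = ((1*(0 + 3) - 20) - 91)² = ((1*3 - 20) - 91)² = ((3 - 20) - 91)² = (-17 - 91)² = (-108)² = 11664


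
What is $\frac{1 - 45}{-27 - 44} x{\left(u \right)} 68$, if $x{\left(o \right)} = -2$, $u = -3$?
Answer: $- \frac{5984}{71} \approx -84.282$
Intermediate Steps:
$\frac{1 - 45}{-27 - 44} x{\left(u \right)} 68 = \frac{1 - 45}{-27 - 44} \left(-2\right) 68 = - \frac{44}{-71} \left(-2\right) 68 = \left(-44\right) \left(- \frac{1}{71}\right) \left(-2\right) 68 = \frac{44}{71} \left(-2\right) 68 = \left(- \frac{88}{71}\right) 68 = - \frac{5984}{71}$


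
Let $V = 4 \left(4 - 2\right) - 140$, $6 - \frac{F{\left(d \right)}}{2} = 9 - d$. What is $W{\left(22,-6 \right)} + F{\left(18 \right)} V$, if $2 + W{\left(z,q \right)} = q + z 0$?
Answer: $-3968$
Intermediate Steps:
$F{\left(d \right)} = -6 + 2 d$ ($F{\left(d \right)} = 12 - 2 \left(9 - d\right) = 12 + \left(-18 + 2 d\right) = -6 + 2 d$)
$W{\left(z,q \right)} = -2 + q$ ($W{\left(z,q \right)} = -2 + \left(q + z 0\right) = -2 + \left(q + 0\right) = -2 + q$)
$V = -132$ ($V = 4 \cdot 2 - 140 = 8 - 140 = -132$)
$W{\left(22,-6 \right)} + F{\left(18 \right)} V = \left(-2 - 6\right) + \left(-6 + 2 \cdot 18\right) \left(-132\right) = -8 + \left(-6 + 36\right) \left(-132\right) = -8 + 30 \left(-132\right) = -8 - 3960 = -3968$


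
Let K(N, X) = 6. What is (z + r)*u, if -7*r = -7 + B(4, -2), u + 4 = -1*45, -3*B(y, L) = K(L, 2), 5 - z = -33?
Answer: -1925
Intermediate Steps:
z = 38 (z = 5 - 1*(-33) = 5 + 33 = 38)
B(y, L) = -2 (B(y, L) = -⅓*6 = -2)
u = -49 (u = -4 - 1*45 = -4 - 45 = -49)
r = 9/7 (r = -(-7 - 2)/7 = -⅐*(-9) = 9/7 ≈ 1.2857)
(z + r)*u = (38 + 9/7)*(-49) = (275/7)*(-49) = -1925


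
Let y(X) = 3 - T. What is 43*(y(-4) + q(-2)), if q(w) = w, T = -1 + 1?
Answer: 43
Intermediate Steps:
T = 0
y(X) = 3 (y(X) = 3 - 1*0 = 3 + 0 = 3)
43*(y(-4) + q(-2)) = 43*(3 - 2) = 43*1 = 43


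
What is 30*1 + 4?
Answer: 34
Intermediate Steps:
30*1 + 4 = 30 + 4 = 34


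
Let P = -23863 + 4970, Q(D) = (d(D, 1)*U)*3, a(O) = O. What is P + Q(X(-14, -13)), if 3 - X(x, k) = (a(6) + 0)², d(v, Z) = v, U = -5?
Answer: -18398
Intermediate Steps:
X(x, k) = -33 (X(x, k) = 3 - (6 + 0)² = 3 - 1*6² = 3 - 1*36 = 3 - 36 = -33)
Q(D) = -15*D (Q(D) = (D*(-5))*3 = -5*D*3 = -15*D)
P = -18893
P + Q(X(-14, -13)) = -18893 - 15*(-33) = -18893 + 495 = -18398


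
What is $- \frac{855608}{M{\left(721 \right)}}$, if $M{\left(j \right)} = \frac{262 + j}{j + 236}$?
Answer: $- \frac{818816856}{983} \approx -8.3298 \cdot 10^{5}$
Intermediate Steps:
$M{\left(j \right)} = \frac{262 + j}{236 + j}$
$- \frac{855608}{M{\left(721 \right)}} = - \frac{855608}{\frac{1}{236 + 721} \left(262 + 721\right)} = - \frac{855608}{\frac{1}{957} \cdot 983} = - \frac{855608}{\frac{983}{957}} = \left(-855608\right) \frac{957}{983} = - \frac{818816856}{983}$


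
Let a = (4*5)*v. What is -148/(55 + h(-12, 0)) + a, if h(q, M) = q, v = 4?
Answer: 3292/43 ≈ 76.558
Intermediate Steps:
a = 80 (a = (4*5)*4 = 20*4 = 80)
-148/(55 + h(-12, 0)) + a = -148/(55 - 12) + 80 = -148/43 + 80 = 3292/43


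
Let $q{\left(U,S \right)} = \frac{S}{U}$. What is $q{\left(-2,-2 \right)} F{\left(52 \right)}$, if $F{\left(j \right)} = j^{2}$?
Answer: $2704$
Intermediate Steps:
$q{\left(-2,-2 \right)} F{\left(52 \right)} = - \frac{2}{-2} \cdot 52^{2} = \left(-2\right) \left(- \frac{1}{2}\right) 2704 = 1 \cdot 2704 = 2704$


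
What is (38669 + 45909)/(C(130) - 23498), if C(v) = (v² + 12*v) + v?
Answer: -42289/2454 ≈ -17.233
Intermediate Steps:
C(v) = v² + 13*v
(38669 + 45909)/(C(130) - 23498) = (38669 + 45909)/(130*(13 + 130) - 23498) = 84578/(130*143 - 23498) = 84578/(18590 - 23498) = 84578/(-4908) = 84578*(-1/4908) = -42289/2454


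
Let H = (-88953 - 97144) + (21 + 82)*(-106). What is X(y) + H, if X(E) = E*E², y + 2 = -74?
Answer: -635991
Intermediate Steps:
y = -76 (y = -2 - 74 = -76)
X(E) = E³
H = -197015 (H = -186097 + 103*(-106) = -186097 - 10918 = -197015)
X(y) + H = (-76)³ - 197015 = -438976 - 197015 = -635991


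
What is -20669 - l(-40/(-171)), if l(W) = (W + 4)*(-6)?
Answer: -1176685/57 ≈ -20644.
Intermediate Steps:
l(W) = -24 - 6*W (l(W) = (4 + W)*(-6) = -24 - 6*W)
-20669 - l(-40/(-171)) = -20669 - (-24 - (-240)/(-171)) = -20669 - (-24 - (-240)*(-1)/171) = -20669 - (-24 - 6*40/171) = -20669 - (-24 - 80/57) = -20669 - 1*(-1448/57) = -20669 + 1448/57 = -1176685/57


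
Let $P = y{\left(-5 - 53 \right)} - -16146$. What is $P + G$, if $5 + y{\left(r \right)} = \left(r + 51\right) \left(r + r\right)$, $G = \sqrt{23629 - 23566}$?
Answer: $16953 + 3 \sqrt{7} \approx 16961.0$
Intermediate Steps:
$G = 3 \sqrt{7}$ ($G = \sqrt{63} = 3 \sqrt{7} \approx 7.9373$)
$y{\left(r \right)} = -5 + 2 r \left(51 + r\right)$ ($y{\left(r \right)} = -5 + \left(r + 51\right) \left(r + r\right) = -5 + \left(51 + r\right) 2 r = -5 + 2 r \left(51 + r\right)$)
$P = 16953$ ($P = \left(-5 + 2 \left(-5 - 53\right)^{2} + 102 \left(-5 - 53\right)\right) - -16146 = \left(-5 + 2 \left(-58\right)^{2} + 102 \left(-58\right)\right) + 16146 = \left(-5 + 2 \cdot 3364 - 5916\right) + 16146 = \left(-5 + 6728 - 5916\right) + 16146 = 807 + 16146 = 16953$)
$P + G = 16953 + 3 \sqrt{7}$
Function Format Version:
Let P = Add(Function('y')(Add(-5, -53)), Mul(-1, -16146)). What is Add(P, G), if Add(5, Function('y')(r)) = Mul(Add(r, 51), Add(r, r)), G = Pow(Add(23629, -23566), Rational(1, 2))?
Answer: Add(16953, Mul(3, Pow(7, Rational(1, 2)))) ≈ 16961.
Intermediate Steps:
G = Mul(3, Pow(7, Rational(1, 2))) (G = Pow(63, Rational(1, 2)) = Mul(3, Pow(7, Rational(1, 2))) ≈ 7.9373)
Function('y')(r) = Add(-5, Mul(2, r, Add(51, r))) (Function('y')(r) = Add(-5, Mul(Add(r, 51), Add(r, r))) = Add(-5, Mul(Add(51, r), Mul(2, r))) = Add(-5, Mul(2, r, Add(51, r))))
P = 16953 (P = Add(Add(-5, Mul(2, Pow(Add(-5, -53), 2)), Mul(102, Add(-5, -53))), Mul(-1, -16146)) = Add(Add(-5, Mul(2, Pow(-58, 2)), Mul(102, -58)), 16146) = Add(Add(-5, Mul(2, 3364), -5916), 16146) = Add(Add(-5, 6728, -5916), 16146) = Add(807, 16146) = 16953)
Add(P, G) = Add(16953, Mul(3, Pow(7, Rational(1, 2))))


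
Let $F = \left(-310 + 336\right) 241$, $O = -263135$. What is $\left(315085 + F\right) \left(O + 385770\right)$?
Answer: $39408879885$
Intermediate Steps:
$F = 6266$ ($F = 26 \cdot 241 = 6266$)
$\left(315085 + F\right) \left(O + 385770\right) = \left(315085 + 6266\right) \left(-263135 + 385770\right) = 321351 \cdot 122635 = 39408879885$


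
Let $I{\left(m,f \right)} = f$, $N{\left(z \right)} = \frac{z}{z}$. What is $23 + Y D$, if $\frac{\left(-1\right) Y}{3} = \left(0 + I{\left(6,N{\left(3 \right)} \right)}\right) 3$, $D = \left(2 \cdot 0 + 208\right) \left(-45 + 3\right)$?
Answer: $78647$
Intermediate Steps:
$N{\left(z \right)} = 1$
$D = -8736$ ($D = \left(0 + 208\right) \left(-42\right) = 208 \left(-42\right) = -8736$)
$Y = -9$ ($Y = - 3 \left(0 + 1\right) 3 = - 3 \cdot 1 \cdot 3 = \left(-3\right) 3 = -9$)
$23 + Y D = 23 - -78624 = 23 + 78624 = 78647$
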